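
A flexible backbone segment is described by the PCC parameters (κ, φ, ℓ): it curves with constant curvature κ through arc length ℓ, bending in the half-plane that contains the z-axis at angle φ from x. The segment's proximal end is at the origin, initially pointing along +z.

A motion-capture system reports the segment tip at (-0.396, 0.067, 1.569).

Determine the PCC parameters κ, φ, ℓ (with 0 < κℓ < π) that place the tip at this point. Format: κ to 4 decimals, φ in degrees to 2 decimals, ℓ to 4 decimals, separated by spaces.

ρ = √(x²+y²) = √(-0.396² + 0.067²) = 0.40163
φ = atan2(y, x) mod 360° = atan2(0.067, -0.396) = 170.3970°
|p|² = ρ² + z² = 0.40163² + 1.569² = 2.62307
κ = 2ρ / |p|² = 2×0.40163 / 2.62307 = 0.30623
θ = 2·atan2(ρ, z) = 2·atan2(0.40163, 1.569) = 0.50119 rad
ℓ = θ/κ = 0.50119/0.30623 = 1.63666

0.3062 170.40 1.6367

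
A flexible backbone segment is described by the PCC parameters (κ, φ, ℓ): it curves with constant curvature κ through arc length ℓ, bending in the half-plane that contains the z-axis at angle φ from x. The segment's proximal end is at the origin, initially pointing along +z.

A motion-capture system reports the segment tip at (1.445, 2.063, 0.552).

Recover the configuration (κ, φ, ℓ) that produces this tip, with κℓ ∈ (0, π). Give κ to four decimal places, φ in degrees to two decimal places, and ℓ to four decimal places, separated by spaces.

ρ = √(x²+y²) = √(1.445² + 2.063²) = 2.51873
φ = atan2(y, x) mod 360° = atan2(2.063, 1.445) = 54.9912°
|p|² = ρ² + z² = 2.51873² + 0.552² = 6.64870
κ = 2ρ / |p|² = 2×2.51873 / 6.64870 = 0.75766
θ = 2·atan2(ρ, z) = 2·atan2(2.51873, 0.552) = 2.71010 rad
ℓ = θ/κ = 2.71010/0.75766 = 3.57693

0.7577 54.99 3.5769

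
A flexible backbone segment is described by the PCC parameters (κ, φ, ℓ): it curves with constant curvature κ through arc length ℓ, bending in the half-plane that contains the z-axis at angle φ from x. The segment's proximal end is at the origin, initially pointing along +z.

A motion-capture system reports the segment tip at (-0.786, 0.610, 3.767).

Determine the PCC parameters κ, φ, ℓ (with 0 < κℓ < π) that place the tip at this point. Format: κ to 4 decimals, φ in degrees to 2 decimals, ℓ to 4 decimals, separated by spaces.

0.1311 142.19 3.9398

ρ = √(x²+y²) = √(-0.786² + 0.610²) = 0.99494
φ = atan2(y, x) mod 360° = atan2(0.610, -0.786) = 142.1856°
|p|² = ρ² + z² = 0.99494² + 3.767² = 15.18018
κ = 2ρ / |p|² = 2×0.99494 / 15.18018 = 0.13108
θ = 2·atan2(ρ, z) = 2·atan2(0.99494, 3.767) = 0.51644 rad
ℓ = θ/κ = 0.51644/0.13108 = 3.93981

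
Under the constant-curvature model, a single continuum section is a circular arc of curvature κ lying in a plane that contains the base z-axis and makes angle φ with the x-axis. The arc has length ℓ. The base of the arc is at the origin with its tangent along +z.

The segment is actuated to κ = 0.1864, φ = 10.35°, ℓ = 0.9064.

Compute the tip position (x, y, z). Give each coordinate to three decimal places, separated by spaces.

0.075 0.014 0.902

θ = κ·ℓ = 0.1864 × 0.9064 = 0.16895 rad
ρ = (1 − cos θ)/κ = (1 − 0.98576)/0.1864 = 0.07639
z = sin θ / κ = 0.16815/0.1864 = 0.90209
x = ρ cos φ = 0.07639 × cos(10.35°) = 0.07514
y = ρ sin φ = 0.07639 × sin(10.35°) = 0.01372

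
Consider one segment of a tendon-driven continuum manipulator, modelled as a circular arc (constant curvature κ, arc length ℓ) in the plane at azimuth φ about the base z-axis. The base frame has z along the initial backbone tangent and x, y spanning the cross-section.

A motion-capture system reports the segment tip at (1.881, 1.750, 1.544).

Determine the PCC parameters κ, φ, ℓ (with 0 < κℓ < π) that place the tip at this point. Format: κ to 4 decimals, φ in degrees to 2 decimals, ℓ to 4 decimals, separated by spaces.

0.5719 42.93 3.6008

ρ = √(x²+y²) = √(1.881² + 1.750²) = 2.56918
φ = atan2(y, x) mod 360° = atan2(1.750, 1.881) = 42.9338°
|p|² = ρ² + z² = 2.56918² + 1.544² = 8.98460
κ = 2ρ / |p|² = 2×2.56918 / 8.98460 = 0.57191
θ = 2·atan2(ρ, z) = 2·atan2(2.56918, 1.544) = 2.05933 rad
ℓ = θ/κ = 2.05933/0.57191 = 3.60081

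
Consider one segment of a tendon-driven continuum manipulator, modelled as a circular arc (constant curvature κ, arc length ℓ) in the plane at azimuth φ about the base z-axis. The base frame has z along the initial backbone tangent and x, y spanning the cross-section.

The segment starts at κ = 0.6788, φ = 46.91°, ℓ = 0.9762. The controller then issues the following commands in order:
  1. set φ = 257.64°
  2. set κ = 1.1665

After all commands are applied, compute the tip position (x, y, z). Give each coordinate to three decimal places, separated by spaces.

-0.107 -0.487 0.778

initial: κ=0.6788, φ=46.91°, ℓ=0.9762
cmd 1: set φ=257.64° → (κ,φ,ℓ)=(0.6788,257.64°,0.9762) → tip=(-0.0667,-0.3045,0.9063)
cmd 2: set κ=1.1665 → (κ,φ,ℓ)=(1.1665,257.64°,0.9762) → tip=(-0.1067,-0.4867,0.7785)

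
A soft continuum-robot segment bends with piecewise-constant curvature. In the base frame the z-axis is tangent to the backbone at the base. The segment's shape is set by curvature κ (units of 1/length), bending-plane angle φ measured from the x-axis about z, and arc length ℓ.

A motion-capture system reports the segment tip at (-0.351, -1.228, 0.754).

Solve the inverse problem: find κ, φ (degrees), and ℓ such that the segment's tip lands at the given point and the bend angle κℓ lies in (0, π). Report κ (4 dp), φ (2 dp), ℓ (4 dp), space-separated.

1.1612 254.05 1.7869

ρ = √(x²+y²) = √(-0.351² + -1.228²) = 1.27718
φ = atan2(y, x) mod 360° = atan2(-1.228, -0.351) = 254.0484°
|p|² = ρ² + z² = 1.27718² + 0.754² = 2.19970
κ = 2ρ / |p|² = 2×1.27718 / 2.19970 = 1.16123
θ = 2·atan2(ρ, z) = 2·atan2(1.27718, 0.754) = 2.07498 rad
ℓ = θ/κ = 2.07498/1.16123 = 1.78689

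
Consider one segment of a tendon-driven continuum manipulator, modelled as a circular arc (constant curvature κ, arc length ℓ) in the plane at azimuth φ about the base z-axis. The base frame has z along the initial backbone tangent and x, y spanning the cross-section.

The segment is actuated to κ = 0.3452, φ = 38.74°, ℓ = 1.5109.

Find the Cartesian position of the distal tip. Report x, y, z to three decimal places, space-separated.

0.300 0.241 1.443

θ = κ·ℓ = 0.3452 × 1.5109 = 0.52156 rad
ρ = (1 − cos θ)/κ = (1 − 0.86704)/0.3452 = 0.38516
z = sin θ / κ = 0.49824/0.3452 = 1.44332
x = ρ cos φ = 0.38516 × cos(38.74°) = 0.30042
y = ρ sin φ = 0.38516 × sin(38.74°) = 0.24103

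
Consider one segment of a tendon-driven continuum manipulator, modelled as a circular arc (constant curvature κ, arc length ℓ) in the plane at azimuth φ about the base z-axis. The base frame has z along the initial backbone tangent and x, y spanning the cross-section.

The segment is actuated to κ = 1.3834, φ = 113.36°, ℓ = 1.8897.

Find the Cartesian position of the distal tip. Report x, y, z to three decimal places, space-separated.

-0.534 1.237 0.364

θ = κ·ℓ = 1.3834 × 1.8897 = 2.61421 rad
ρ = (1 − cos θ)/κ = (1 − -0.86413)/1.3834 = 1.34750
z = sin θ / κ = 0.50327/1.3834 = 0.36379
x = ρ cos φ = 1.34750 × cos(113.36°) = -0.53429
y = ρ sin φ = 1.34750 × sin(113.36°) = 1.23705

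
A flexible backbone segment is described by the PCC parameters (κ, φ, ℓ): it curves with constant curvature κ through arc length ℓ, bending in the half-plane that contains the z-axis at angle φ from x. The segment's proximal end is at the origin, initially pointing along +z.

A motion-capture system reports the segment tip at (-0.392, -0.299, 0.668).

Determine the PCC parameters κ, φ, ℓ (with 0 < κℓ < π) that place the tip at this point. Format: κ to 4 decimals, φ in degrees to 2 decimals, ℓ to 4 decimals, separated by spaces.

ρ = √(x²+y²) = √(-0.392² + -0.299²) = 0.49302
φ = atan2(y, x) mod 360° = atan2(-0.299, -0.392) = 217.3348°
|p|² = ρ² + z² = 0.49302² + 0.668² = 0.68929
κ = 2ρ / |p|² = 2×0.49302 / 0.68929 = 1.43051
θ = 2·atan2(ρ, z) = 2·atan2(0.49302, 0.668) = 1.27162 rad
ℓ = θ/κ = 1.27162/1.43051 = 0.88893

1.4305 217.33 0.8889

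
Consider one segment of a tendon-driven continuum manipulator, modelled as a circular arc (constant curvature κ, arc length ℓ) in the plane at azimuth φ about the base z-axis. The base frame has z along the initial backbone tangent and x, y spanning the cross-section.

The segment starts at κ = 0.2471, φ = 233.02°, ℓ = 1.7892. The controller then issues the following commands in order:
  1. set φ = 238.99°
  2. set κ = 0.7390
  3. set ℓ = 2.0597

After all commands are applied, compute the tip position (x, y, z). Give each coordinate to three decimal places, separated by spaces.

-0.663 -1.103 1.352

initial: κ=0.2471, φ=233.02°, ℓ=1.7892
cmd 1: set φ=238.99° → (κ,φ,ℓ)=(0.2471,238.99°,1.7892) → tip=(-0.2005,-0.3335,1.7315)
cmd 2: set κ=0.7390 → (κ,φ,ℓ)=(0.7390,238.99°,1.7892) → tip=(-0.5256,-0.8744,1.3116)
cmd 3: set ℓ=2.0597 → (κ,φ,ℓ)=(0.7390,238.99°,2.0597) → tip=(-0.6632,-1.1033,1.3516)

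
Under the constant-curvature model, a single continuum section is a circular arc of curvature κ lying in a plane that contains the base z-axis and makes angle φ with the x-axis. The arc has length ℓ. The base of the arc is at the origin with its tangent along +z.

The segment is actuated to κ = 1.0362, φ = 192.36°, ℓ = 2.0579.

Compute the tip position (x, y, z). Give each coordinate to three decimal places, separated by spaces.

-1.445 -0.317 0.817

θ = κ·ℓ = 1.0362 × 2.0579 = 2.13240 rad
ρ = (1 − cos θ)/κ = (1 − -0.53254)/1.0362 = 1.47900
z = sin θ / κ = 0.84640/1.0362 = 0.81683
x = ρ cos φ = 1.47900 × cos(192.36°) = -1.44472
y = ρ sin φ = 1.47900 × sin(192.36°) = -0.31659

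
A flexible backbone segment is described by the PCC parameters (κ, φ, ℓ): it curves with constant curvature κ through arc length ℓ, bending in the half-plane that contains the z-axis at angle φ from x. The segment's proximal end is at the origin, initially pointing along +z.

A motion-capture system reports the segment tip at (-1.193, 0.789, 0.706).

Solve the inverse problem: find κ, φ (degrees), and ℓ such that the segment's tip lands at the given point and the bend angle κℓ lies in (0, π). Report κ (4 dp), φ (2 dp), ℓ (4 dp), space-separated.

ρ = √(x²+y²) = √(-1.193² + 0.789²) = 1.43030
φ = atan2(y, x) mod 360° = atan2(0.789, -1.193) = 146.5210°
|p|² = ρ² + z² = 1.43030² + 0.706² = 2.54421
κ = 2ρ / |p|² = 2×1.43030 / 2.54421 = 1.12436
θ = 2·atan2(ρ, z) = 2·atan2(1.43030, 0.706) = 2.22456 rad
ℓ = θ/κ = 2.22456/1.12436 = 1.97851

1.1244 146.52 1.9785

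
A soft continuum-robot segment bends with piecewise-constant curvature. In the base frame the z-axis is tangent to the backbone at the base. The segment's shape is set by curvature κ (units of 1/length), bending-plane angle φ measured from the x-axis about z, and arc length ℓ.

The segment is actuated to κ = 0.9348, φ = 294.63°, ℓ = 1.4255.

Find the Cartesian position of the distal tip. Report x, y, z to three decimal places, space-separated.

θ = κ·ℓ = 0.9348 × 1.4255 = 1.33256 rad
ρ = (1 − cos θ)/κ = (1 − 0.23599)/0.9348 = 0.81730
z = sin θ / κ = 0.97176/0.9348 = 1.03953
x = ρ cos φ = 0.81730 × cos(294.63°) = 0.34061
y = ρ sin φ = 0.81730 × sin(294.63°) = -0.74294

0.341 -0.743 1.040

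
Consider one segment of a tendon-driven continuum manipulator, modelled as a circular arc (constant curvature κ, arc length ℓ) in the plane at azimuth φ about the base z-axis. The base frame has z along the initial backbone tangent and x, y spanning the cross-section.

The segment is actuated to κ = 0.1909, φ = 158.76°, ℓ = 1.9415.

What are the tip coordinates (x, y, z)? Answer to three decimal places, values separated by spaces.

θ = κ·ℓ = 0.1909 × 1.9415 = 0.37063 rad
ρ = (1 − cos θ)/κ = (1 − 0.93210)/0.1909 = 0.35569
z = sin θ / κ = 0.36220/0.1909 = 1.89735
x = ρ cos φ = 0.35569 × cos(158.76°) = -0.33153
y = ρ sin φ = 0.35569 × sin(158.76°) = 0.12886

-0.332 0.129 1.897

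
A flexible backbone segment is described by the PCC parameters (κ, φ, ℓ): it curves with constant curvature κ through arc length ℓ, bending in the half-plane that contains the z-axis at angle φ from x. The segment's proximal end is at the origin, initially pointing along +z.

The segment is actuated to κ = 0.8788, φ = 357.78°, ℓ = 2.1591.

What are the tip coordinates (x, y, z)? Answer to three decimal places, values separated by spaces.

1.502 -0.058 1.078

θ = κ·ℓ = 0.8788 × 2.1591 = 1.89742 rad
ρ = (1 − cos θ)/κ = (1 − -0.32084)/0.8788 = 1.50301
z = sin θ / κ = 0.94713/0.8788 = 1.07776
x = ρ cos φ = 1.50301 × cos(357.78°) = 1.50188
y = ρ sin φ = 1.50301 × sin(357.78°) = -0.05822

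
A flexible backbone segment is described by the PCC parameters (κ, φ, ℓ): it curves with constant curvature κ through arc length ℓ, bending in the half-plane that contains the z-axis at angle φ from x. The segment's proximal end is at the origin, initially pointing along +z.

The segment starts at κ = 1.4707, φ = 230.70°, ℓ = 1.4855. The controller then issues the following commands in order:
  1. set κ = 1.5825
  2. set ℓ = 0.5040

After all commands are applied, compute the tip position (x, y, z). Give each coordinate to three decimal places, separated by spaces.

initial: κ=1.4707, φ=230.70°, ℓ=1.4855
cmd 1: set κ=1.5825 → (κ,φ,ℓ)=(1.5825,230.70°,1.4855) → tip=(-0.6817,-0.8329,0.4492)
cmd 2: set ℓ=0.5040 → (κ,φ,ℓ)=(1.5825,230.70°,0.5040) → tip=(-0.1207,-0.1475,0.4522)

-0.121 -0.147 0.452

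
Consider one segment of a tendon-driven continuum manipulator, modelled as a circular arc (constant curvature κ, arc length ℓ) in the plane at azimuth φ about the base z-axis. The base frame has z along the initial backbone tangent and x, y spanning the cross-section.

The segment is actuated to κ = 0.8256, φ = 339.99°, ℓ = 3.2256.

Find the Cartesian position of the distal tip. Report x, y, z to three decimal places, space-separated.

2.148 -0.782 0.558

θ = κ·ℓ = 0.8256 × 3.2256 = 2.66306 rad
ρ = (1 − cos θ)/κ = (1 − -0.88767)/0.8256 = 2.28642
z = sin θ / κ = 0.46048/0.8256 = 0.55775
x = ρ cos φ = 2.28642 × cos(339.99°) = 2.14840
y = ρ sin φ = 2.28642 × sin(339.99°) = -0.78238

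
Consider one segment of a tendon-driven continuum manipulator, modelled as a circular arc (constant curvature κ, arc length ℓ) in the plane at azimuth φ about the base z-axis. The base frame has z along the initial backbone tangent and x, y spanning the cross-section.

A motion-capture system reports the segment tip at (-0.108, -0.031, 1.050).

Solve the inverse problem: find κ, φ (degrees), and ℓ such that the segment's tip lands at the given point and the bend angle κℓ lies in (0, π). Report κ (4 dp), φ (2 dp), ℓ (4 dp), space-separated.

0.2015 196.02 1.0580

ρ = √(x²+y²) = √(-0.108² + -0.031²) = 0.11236
φ = atan2(y, x) mod 360° = atan2(-0.031, -0.108) = 196.0154°
|p|² = ρ² + z² = 0.11236² + 1.050² = 1.11513
κ = 2ρ / |p|² = 2×0.11236 / 1.11513 = 0.20152
θ = 2·atan2(ρ, z) = 2·atan2(0.11236, 1.050) = 0.21321 rad
ℓ = θ/κ = 0.21321/0.20152 = 1.05800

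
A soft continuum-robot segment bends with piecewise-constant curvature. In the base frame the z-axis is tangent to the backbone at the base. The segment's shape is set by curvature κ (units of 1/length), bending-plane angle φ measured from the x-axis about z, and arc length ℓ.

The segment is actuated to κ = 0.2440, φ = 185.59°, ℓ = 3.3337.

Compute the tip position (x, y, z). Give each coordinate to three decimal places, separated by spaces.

-1.277 -0.125 2.978

θ = κ·ℓ = 0.2440 × 3.3337 = 0.81342 rad
ρ = (1 − cos θ)/κ = (1 − 0.68702)/0.2440 = 1.28272
z = sin θ / κ = 0.72664/0.2440 = 2.97804
x = ρ cos φ = 1.28272 × cos(185.59°) = -1.27662
y = ρ sin φ = 1.28272 × sin(185.59°) = -0.12495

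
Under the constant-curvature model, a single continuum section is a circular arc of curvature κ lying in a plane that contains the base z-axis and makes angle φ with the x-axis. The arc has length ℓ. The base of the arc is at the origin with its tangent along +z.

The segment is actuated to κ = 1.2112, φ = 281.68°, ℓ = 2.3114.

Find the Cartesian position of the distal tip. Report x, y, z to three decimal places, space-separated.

0.325 -1.570 0.277

θ = κ·ℓ = 1.2112 × 2.3114 = 2.79957 rad
ρ = (1 − cos θ)/κ = (1 − -0.94208)/1.2112 = 1.60343
z = sin θ / κ = 0.33540/1.2112 = 0.27691
x = ρ cos φ = 1.60343 × cos(281.68°) = 0.32461
y = ρ sin φ = 1.60343 × sin(281.68°) = -1.57023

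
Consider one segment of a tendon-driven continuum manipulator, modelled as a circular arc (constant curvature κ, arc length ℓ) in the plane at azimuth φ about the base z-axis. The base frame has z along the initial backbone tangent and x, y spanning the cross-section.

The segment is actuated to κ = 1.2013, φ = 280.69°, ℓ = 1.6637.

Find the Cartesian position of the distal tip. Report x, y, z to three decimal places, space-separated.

θ = κ·ℓ = 1.2013 × 1.6637 = 1.99860 rad
ρ = (1 − cos θ)/κ = (1 − -0.41488)/1.2013 = 1.17779
z = sin θ / κ = 0.90988/1.2013 = 0.75741
x = ρ cos φ = 1.17779 × cos(280.69°) = 0.21847
y = ρ sin φ = 1.17779 × sin(280.69°) = -1.15735

0.218 -1.157 0.757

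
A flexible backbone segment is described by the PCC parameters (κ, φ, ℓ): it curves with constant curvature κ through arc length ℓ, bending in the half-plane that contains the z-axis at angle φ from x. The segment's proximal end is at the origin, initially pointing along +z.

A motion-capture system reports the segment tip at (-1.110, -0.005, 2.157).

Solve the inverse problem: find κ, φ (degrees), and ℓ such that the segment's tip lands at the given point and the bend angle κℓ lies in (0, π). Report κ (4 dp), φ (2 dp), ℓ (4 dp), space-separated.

0.3772 180.26 2.5196

ρ = √(x²+y²) = √(-1.110² + -0.005²) = 1.11001
φ = atan2(y, x) mod 360° = atan2(-0.005, -1.110) = 180.2581°
|p|² = ρ² + z² = 1.11001² + 2.157² = 5.88477
κ = 2ρ / |p|² = 2×1.11001 / 5.88477 = 0.37725
θ = 2·atan2(ρ, z) = 2·atan2(1.11001, 2.157) = 0.95053 rad
ℓ = θ/κ = 0.95053/0.37725 = 2.51965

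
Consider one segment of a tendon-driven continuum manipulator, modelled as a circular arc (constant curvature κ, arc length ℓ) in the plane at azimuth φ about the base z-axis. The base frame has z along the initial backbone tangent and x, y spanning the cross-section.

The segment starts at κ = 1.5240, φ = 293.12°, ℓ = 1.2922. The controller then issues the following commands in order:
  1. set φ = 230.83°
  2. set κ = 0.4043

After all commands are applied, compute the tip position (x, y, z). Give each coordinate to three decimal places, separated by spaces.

initial: κ=1.5240, φ=293.12°, ℓ=1.2922
cmd 1: set φ=230.83° → (κ,φ,ℓ)=(1.5240,230.83°,1.2922) → tip=(-0.5753,-0.7061,0.6047)
cmd 2: set κ=0.4043 → (κ,φ,ℓ)=(0.4043,230.83°,1.2922) → tip=(-0.2084,-0.2558,1.2342)

-0.208 -0.256 1.234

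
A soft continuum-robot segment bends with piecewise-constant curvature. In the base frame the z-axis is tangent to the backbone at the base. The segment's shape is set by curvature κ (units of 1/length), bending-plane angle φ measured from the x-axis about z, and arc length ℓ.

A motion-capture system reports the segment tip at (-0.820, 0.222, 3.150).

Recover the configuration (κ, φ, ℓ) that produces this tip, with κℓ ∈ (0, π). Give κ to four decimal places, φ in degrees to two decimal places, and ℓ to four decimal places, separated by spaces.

ρ = √(x²+y²) = √(-0.820² + 0.222²) = 0.84952
φ = atan2(y, x) mod 360° = atan2(0.222, -0.820) = 164.8514°
|p|² = ρ² + z² = 0.84952² + 3.150² = 10.64418
κ = 2ρ / |p|² = 2×0.84952 / 10.64418 = 0.15962
θ = 2·atan2(ρ, z) = 2·atan2(0.84952, 3.150) = 0.52684 rad
ℓ = θ/κ = 0.52684/0.15962 = 3.30058

0.1596 164.85 3.3006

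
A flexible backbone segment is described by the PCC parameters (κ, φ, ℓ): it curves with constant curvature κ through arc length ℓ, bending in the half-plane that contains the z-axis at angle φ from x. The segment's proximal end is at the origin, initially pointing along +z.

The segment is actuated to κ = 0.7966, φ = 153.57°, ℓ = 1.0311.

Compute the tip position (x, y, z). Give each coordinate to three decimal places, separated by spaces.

θ = κ·ℓ = 0.7966 × 1.0311 = 0.82137 rad
ρ = (1 − cos θ)/κ = (1 − 0.68122)/0.7966 = 0.40018
z = sin θ / κ = 0.73208/0.7966 = 0.91901
x = ρ cos φ = 0.40018 × cos(153.57°) = -0.35835
y = ρ sin φ = 0.40018 × sin(153.57°) = 0.17812

-0.358 0.178 0.919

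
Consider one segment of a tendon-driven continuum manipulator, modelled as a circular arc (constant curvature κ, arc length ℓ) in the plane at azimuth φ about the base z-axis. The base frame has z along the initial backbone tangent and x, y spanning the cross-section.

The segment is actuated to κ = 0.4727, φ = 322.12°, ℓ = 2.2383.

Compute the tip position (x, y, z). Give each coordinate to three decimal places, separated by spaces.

θ = κ·ℓ = 0.4727 × 2.2383 = 1.05804 rad
ρ = (1 − cos θ)/κ = (1 − 0.49058)/0.4727 = 1.07769
z = sin θ / κ = 0.87140/0.4727 = 1.84345
x = ρ cos φ = 1.07769 × cos(322.12°) = 0.85062
y = ρ sin φ = 1.07769 × sin(322.12°) = -0.66171

0.851 -0.662 1.843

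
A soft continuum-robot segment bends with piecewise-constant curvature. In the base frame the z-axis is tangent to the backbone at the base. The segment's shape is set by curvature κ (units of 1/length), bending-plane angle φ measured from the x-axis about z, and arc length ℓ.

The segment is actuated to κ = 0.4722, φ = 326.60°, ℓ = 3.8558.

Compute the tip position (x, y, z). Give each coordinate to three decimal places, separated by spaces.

θ = κ·ℓ = 0.4722 × 3.8558 = 1.82071 rad
ρ = (1 − cos θ)/κ = (1 − -0.24732)/0.4722 = 2.64151
z = sin θ / κ = 0.96893/0.4722 = 2.05196
x = ρ cos φ = 2.64151 × cos(326.60°) = 2.20526
y = ρ sin φ = 2.64151 × sin(326.60°) = -1.45410

2.205 -1.454 2.052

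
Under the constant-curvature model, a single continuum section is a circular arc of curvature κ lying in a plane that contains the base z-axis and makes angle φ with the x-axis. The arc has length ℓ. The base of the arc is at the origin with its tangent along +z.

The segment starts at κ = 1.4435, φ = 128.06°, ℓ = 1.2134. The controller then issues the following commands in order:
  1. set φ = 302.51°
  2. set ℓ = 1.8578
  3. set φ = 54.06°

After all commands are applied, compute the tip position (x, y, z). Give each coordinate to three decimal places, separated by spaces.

0.771 1.063 0.307

initial: κ=1.4435, φ=128.06°, ℓ=1.2134
cmd 1: set φ=302.51° → (κ,φ,ℓ)=(1.4435,302.51°,1.2134) → tip=(0.4393,-0.6892,0.6815)
cmd 2: set ℓ=1.8578 → (κ,φ,ℓ)=(1.4435,302.51°,1.8578) → tip=(0.7060,-1.1077,0.3075)
cmd 3: set φ=54.06° → (κ,φ,ℓ)=(1.4435,54.06°,1.8578) → tip=(0.7710,1.0635,0.3075)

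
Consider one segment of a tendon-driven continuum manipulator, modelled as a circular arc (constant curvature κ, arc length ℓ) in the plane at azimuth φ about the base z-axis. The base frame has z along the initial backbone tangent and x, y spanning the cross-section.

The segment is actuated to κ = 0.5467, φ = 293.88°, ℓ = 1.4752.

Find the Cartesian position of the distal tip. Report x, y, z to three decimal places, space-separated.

0.228 -0.515 1.320

θ = κ·ℓ = 0.5467 × 1.4752 = 0.80649 rad
ρ = (1 − cos θ)/κ = (1 − 0.69204)/0.5467 = 0.56332
z = sin θ / κ = 0.72186/0.5467 = 1.32040
x = ρ cos φ = 0.56332 × cos(293.88°) = 0.22804
y = ρ sin φ = 0.56332 × sin(293.88°) = -0.51509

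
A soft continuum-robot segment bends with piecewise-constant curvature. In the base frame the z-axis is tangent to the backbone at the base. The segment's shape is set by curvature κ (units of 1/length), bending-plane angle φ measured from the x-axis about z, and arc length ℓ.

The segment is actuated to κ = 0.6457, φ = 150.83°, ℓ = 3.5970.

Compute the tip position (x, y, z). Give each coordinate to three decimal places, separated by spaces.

-2.276 1.270 1.131

θ = κ·ℓ = 0.6457 × 3.5970 = 2.32258 rad
ρ = (1 − cos θ)/κ = (1 − -0.68294)/0.6457 = 2.60639
z = sin θ / κ = 0.73047/0.6457 = 1.13128
x = ρ cos φ = 2.60639 × cos(150.83°) = -2.27584
y = ρ sin φ = 2.60639 × sin(150.83°) = 1.27036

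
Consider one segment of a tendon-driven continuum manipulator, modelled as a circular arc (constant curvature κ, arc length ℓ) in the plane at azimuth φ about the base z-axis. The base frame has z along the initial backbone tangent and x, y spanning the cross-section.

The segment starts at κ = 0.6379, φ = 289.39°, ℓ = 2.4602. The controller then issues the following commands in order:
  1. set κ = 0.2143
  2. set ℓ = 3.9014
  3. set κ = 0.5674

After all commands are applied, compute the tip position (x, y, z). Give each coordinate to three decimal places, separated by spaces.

initial: κ=0.6379, φ=289.39°, ℓ=2.4602
cmd 1: set κ=0.2143 → (κ,φ,ℓ)=(0.2143,289.39°,2.4602) → tip=(0.2104,-0.5977,2.3478)
cmd 2: set ℓ=3.9014 → (κ,φ,ℓ)=(0.2143,289.39°,3.9014) → tip=(0.5106,-1.4509,3.4625)
cmd 3: set κ=0.5674 → (κ,φ,ℓ)=(0.5674,289.39°,3.9014) → tip=(0.9359,-2.6591,1.4106)

0.936 -2.659 1.411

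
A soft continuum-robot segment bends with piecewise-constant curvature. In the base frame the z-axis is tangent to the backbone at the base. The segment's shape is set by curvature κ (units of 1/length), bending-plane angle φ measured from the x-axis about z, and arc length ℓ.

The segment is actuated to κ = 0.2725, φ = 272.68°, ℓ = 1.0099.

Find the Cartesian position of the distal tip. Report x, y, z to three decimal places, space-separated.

0.006 -0.138 0.997

θ = κ·ℓ = 0.2725 × 1.0099 = 0.27520 rad
ρ = (1 − cos θ)/κ = (1 − 0.96237)/0.2725 = 0.13809
z = sin θ / κ = 0.27174/0.2725 = 0.99720
x = ρ cos φ = 0.13809 × cos(272.68°) = 0.00646
y = ρ sin φ = 0.13809 × sin(272.68°) = -0.13794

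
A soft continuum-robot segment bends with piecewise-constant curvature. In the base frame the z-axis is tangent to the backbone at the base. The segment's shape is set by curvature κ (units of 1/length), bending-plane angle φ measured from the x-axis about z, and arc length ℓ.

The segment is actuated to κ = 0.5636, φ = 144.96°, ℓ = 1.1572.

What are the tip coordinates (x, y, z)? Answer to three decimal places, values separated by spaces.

θ = κ·ℓ = 0.5636 × 1.1572 = 0.65220 rad
ρ = (1 − cos θ)/κ = (1 − 0.79475)/0.5636 = 0.36417
z = sin θ / κ = 0.60693/0.5636 = 1.07689
x = ρ cos φ = 0.36417 × cos(144.96°) = -0.29817
y = ρ sin φ = 0.36417 × sin(144.96°) = 0.20909

-0.298 0.209 1.077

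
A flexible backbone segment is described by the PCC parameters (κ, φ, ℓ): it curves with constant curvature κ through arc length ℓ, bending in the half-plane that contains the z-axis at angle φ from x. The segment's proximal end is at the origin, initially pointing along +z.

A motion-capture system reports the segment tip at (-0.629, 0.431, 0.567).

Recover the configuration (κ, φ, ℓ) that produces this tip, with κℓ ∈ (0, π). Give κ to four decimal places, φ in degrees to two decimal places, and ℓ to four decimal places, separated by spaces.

1.6890 145.58 1.1029

ρ = √(x²+y²) = √(-0.629² + 0.431²) = 0.76250
φ = atan2(y, x) mod 360° = atan2(0.431, -0.629) = 145.5805°
|p|² = ρ² + z² = 0.76250² + 0.567² = 0.90289
κ = 2ρ / |p|² = 2×0.76250 / 0.90289 = 1.68901
θ = 2·atan2(ρ, z) = 2·atan2(0.76250, 0.567) = 1.86280 rad
ℓ = θ/κ = 1.86280/1.68901 = 1.10289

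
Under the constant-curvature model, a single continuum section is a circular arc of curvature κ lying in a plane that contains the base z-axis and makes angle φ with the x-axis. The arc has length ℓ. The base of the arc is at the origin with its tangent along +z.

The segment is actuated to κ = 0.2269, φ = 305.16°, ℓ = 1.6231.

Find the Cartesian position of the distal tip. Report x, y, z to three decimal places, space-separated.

0.170 -0.242 1.587

θ = κ·ℓ = 0.2269 × 1.6231 = 0.36828 rad
ρ = (1 − cos θ)/κ = (1 − 0.93295)/0.2269 = 0.29552
z = sin θ / κ = 0.36001/0.2269 = 1.58666
x = ρ cos φ = 0.29552 × cos(305.16°) = 0.17018
y = ρ sin φ = 0.29552 × sin(305.16°) = -0.24160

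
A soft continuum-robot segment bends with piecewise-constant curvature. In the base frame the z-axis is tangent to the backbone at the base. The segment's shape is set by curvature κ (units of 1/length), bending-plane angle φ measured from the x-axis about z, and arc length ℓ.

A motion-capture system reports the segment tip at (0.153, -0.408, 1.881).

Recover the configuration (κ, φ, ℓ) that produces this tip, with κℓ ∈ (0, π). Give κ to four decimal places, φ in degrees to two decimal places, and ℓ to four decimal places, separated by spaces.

ρ = √(x²+y²) = √(0.153² + -0.408²) = 0.43574
φ = atan2(y, x) mod 360° = atan2(-0.408, 0.153) = 290.5560°
|p|² = ρ² + z² = 0.43574² + 1.881² = 3.72803
κ = 2ρ / |p|² = 2×0.43574 / 3.72803 = 0.23377
θ = 2·atan2(ρ, z) = 2·atan2(0.43574, 1.881) = 0.45528 rad
ℓ = θ/κ = 0.45528/0.23377 = 1.94759

0.2338 290.56 1.9476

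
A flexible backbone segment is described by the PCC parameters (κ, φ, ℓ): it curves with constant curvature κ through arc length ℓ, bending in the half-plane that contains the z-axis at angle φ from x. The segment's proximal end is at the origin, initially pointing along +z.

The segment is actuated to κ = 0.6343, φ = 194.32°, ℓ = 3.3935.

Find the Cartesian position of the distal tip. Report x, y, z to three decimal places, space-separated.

θ = κ·ℓ = 0.6343 × 3.3935 = 2.15250 rad
ρ = (1 − cos θ)/κ = (1 − -0.54945)/0.6343 = 2.44276
z = sin θ / κ = 0.83553/0.6343 = 1.31725
x = ρ cos φ = 2.44276 × cos(194.32°) = -2.36687
y = ρ sin φ = 2.44276 × sin(194.32°) = -0.60419

-2.367 -0.604 1.317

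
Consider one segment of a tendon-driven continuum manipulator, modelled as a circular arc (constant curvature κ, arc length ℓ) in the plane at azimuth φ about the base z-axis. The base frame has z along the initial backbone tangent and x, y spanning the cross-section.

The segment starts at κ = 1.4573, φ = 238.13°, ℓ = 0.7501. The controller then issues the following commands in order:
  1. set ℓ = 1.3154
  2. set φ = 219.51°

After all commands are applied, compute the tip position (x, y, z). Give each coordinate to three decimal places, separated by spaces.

initial: κ=1.4573, φ=238.13°, ℓ=0.7501
cmd 1: set ℓ=1.3154 → (κ,φ,ℓ)=(1.4573,238.13°,1.3154) → tip=(-0.4852,-0.7805,0.6455)
cmd 2: set φ=219.51° → (κ,φ,ℓ)=(1.4573,219.51°,1.3154) → tip=(-0.7090,-0.5847,0.6455)

-0.709 -0.585 0.646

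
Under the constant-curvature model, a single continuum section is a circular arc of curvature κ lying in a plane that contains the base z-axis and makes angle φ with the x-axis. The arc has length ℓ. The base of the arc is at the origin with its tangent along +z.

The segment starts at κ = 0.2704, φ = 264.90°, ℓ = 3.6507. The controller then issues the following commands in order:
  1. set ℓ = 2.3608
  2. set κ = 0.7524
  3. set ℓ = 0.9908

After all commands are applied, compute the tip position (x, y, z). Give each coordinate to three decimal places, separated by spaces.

initial: κ=0.2704, φ=264.90°, ℓ=3.6507
cmd 1: set ℓ=2.3608 → (κ,φ,ℓ)=(0.2704,264.90°,2.3608) → tip=(-0.0647,-0.7254,2.2037)
cmd 2: set κ=0.7524 → (κ,φ,ℓ)=(0.7524,264.90°,2.3608) → tip=(-0.1423,-1.5939,1.3011)
cmd 3: set ℓ=0.9908 → (κ,φ,ℓ)=(0.7524,264.90°,0.9908) → tip=(-0.0313,-0.3511,0.9015)

-0.031 -0.351 0.902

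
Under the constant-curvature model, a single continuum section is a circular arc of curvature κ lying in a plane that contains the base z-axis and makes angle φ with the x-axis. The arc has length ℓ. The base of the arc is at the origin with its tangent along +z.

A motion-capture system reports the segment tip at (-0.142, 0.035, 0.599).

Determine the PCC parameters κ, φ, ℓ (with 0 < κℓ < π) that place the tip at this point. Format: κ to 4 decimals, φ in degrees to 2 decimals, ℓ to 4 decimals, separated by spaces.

ρ = √(x²+y²) = √(-0.142² + 0.035²) = 0.14625
φ = atan2(y, x) mod 360° = atan2(0.035, -0.142) = 166.1538°
|p|² = ρ² + z² = 0.14625² + 0.599² = 0.38019
κ = 2ρ / |p|² = 2×0.14625 / 0.38019 = 0.76935
θ = 2·atan2(ρ, z) = 2·atan2(0.14625, 0.599) = 0.47894 rad
ℓ = θ/κ = 0.47894/0.76935 = 0.62253

0.7694 166.15 0.6225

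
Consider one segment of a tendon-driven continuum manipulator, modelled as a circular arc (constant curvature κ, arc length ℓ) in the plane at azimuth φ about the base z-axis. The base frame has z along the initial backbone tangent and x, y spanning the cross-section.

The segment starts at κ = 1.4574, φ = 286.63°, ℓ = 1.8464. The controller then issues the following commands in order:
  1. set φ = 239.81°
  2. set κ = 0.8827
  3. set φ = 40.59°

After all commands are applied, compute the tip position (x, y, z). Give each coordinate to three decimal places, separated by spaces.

0.911 0.781 1.131

initial: κ=1.4574, φ=286.63°, ℓ=1.8464
cmd 1: set φ=239.81° → (κ,φ,ℓ)=(1.4574,239.81°,1.8464) → tip=(-0.6556,-1.1270,0.2989)
cmd 2: set κ=0.8827 → (κ,φ,ℓ)=(0.8827,239.81°,1.8464) → tip=(-0.6033,-1.0370,1.1309)
cmd 3: set φ=40.59° → (κ,φ,ℓ)=(0.8827,40.59°,1.8464) → tip=(0.9110,0.7806,1.1309)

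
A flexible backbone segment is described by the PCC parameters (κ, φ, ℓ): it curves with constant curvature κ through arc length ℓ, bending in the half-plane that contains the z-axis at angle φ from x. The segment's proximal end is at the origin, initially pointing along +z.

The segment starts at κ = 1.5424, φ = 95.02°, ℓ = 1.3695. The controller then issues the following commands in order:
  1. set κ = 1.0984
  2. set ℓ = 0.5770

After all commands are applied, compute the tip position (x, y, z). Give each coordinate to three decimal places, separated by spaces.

initial: κ=1.5424, φ=95.02°, ℓ=1.3695
cmd 1: set κ=1.0984 → (κ,φ,ℓ)=(1.0984,95.02°,1.3695) → tip=(-0.0744,0.8466,0.9084)
cmd 2: set ℓ=0.5770 → (κ,φ,ℓ)=(1.0984,95.02°,0.5770) → tip=(-0.0155,0.1761,0.5391)

-0.015 0.176 0.539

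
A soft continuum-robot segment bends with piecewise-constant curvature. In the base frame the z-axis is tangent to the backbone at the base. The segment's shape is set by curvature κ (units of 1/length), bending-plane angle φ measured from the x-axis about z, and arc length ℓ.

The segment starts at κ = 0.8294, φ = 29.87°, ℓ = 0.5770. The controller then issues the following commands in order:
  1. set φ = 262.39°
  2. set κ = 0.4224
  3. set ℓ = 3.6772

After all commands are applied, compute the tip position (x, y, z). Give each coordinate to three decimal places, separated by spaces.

-0.308 -2.305 2.367

initial: κ=0.8294, φ=29.87°, ℓ=0.5770
cmd 1: set φ=262.39° → (κ,φ,ℓ)=(0.8294,262.39°,0.5770) → tip=(-0.0179,-0.1343,0.5552)
cmd 2: set κ=0.4224 → (κ,φ,ℓ)=(0.4224,262.39°,0.5770) → tip=(-0.0093,-0.0694,0.5713)
cmd 3: set ℓ=3.6772 → (κ,φ,ℓ)=(0.4224,262.39°,3.6772) → tip=(-0.3080,-2.3054,2.3671)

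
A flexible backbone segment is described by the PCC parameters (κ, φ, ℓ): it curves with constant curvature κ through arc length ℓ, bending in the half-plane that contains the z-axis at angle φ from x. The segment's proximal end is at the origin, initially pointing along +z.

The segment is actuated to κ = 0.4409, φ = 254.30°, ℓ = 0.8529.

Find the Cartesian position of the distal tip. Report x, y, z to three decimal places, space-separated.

-0.043 -0.153 0.833

θ = κ·ℓ = 0.4409 × 0.8529 = 0.37604 rad
ρ = (1 − cos θ)/κ = (1 − 0.93012)/0.4409 = 0.15848
z = sin θ / κ = 0.36724/0.4409 = 0.83294
x = ρ cos φ = 0.15848 × cos(254.30°) = -0.04289
y = ρ sin φ = 0.15848 × sin(254.30°) = -0.15257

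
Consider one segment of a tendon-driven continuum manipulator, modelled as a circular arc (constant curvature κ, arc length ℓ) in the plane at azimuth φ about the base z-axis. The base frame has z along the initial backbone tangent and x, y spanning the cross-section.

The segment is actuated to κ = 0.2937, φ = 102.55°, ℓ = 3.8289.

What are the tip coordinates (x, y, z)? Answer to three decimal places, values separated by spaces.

-0.421 1.889 3.071

θ = κ·ℓ = 0.2937 × 3.8289 = 1.12455 rad
ρ = (1 − cos θ)/κ = (1 − 0.43158)/0.2937 = 1.93536
z = sin θ / κ = 0.90207/0.2937 = 3.07141
x = ρ cos φ = 1.93536 × cos(102.55°) = -0.42054
y = ρ sin φ = 1.93536 × sin(102.55°) = 1.88912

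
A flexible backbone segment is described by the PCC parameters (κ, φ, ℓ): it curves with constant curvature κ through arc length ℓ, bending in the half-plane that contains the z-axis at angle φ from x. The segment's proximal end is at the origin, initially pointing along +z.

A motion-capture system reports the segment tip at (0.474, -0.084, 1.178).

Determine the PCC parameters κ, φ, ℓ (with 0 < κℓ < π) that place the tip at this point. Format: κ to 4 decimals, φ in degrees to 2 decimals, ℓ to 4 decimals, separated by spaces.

0.5945 349.95 1.3051

ρ = √(x²+y²) = √(0.474² + -0.084²) = 0.48139
φ = atan2(y, x) mod 360° = atan2(-0.084, 0.474) = 349.9507°
|p|² = ρ² + z² = 0.48139² + 1.178² = 1.61942
κ = 2ρ / |p|² = 2×0.48139 / 1.61942 = 0.59452
θ = 2·atan2(ρ, z) = 2·atan2(0.48139, 1.178) = 0.77588 rad
ℓ = θ/κ = 0.77588/0.59452 = 1.30505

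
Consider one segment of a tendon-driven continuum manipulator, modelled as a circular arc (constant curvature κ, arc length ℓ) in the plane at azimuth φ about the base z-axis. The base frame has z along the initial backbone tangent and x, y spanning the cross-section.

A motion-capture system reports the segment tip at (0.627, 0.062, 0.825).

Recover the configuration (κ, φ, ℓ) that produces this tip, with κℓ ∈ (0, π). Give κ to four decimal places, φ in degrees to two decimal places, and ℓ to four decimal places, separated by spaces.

ρ = √(x²+y²) = √(0.627² + 0.062²) = 0.63006
φ = atan2(y, x) mod 360° = atan2(0.062, 0.627) = 5.6473°
|p|² = ρ² + z² = 0.63006² + 0.825² = 1.07760
κ = 2ρ / |p|² = 2×0.63006 / 1.07760 = 1.16937
θ = 2·atan2(ρ, z) = 2·atan2(0.63006, 0.825) = 1.30443 rad
ℓ = θ/κ = 1.30443/1.16937 = 1.11549

1.1694 5.65 1.1155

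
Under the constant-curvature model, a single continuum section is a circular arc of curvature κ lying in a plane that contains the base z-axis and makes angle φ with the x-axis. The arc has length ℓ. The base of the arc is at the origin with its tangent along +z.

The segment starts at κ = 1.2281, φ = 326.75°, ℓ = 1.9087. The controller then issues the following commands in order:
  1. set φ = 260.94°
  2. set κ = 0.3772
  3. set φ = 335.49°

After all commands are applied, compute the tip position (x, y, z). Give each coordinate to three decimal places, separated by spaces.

initial: κ=1.2281, φ=326.75°, ℓ=1.9087
cmd 1: set φ=260.94° → (κ,φ,ℓ)=(1.2281,260.94°,1.9087) → tip=(-0.2178,-1.3658,0.5827)
cmd 2: set κ=0.3772 → (κ,φ,ℓ)=(0.3772,260.94°,1.9087) → tip=(-0.1036,-0.6497,1.7480)
cmd 3: set φ=335.49° → (κ,φ,ℓ)=(0.3772,335.49°,1.9087) → tip=(0.5986,-0.2729,1.7480)

0.599 -0.273 1.748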